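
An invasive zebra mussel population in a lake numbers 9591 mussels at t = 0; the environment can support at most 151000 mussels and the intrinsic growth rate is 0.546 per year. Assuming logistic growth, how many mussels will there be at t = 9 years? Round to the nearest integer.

136249 mussels

A = (K − N₀)/N₀ = (151000 − 9591)/9591 = 14.744.
N(t) = K/(1 + A·e^(−rt)) = 151000/(1 + 14.744×e^(−0.546×9)).
e^(−4.914) = 0.0073431; denominator = 1 + 14.744×0.0073431 = 1.1083.
N = 151000/1.1083 = 136249.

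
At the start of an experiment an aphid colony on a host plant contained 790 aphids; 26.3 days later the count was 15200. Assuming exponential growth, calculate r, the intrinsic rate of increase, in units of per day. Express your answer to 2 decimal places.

From N(t) = N₀·e^(rt): e^(r·26.3) = 15200/790 = 19.241.
r·26.3 = ln(19.241) = 2.957, so r = 2.957/26.3 = 0.11243.

0.11 per day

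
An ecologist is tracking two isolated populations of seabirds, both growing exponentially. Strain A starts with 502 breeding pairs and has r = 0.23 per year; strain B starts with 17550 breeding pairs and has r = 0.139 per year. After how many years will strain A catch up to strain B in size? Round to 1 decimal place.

Set 502·e^(0.23t) = 17550·e^(0.139t).
e^((0.23 − 0.139)t) = 17550/502 → e^(0.091·t) = 34.96.
0.091·t = ln(34.96) = 3.5542, so t = 3.5542/0.091 = 39.057.

39.1 years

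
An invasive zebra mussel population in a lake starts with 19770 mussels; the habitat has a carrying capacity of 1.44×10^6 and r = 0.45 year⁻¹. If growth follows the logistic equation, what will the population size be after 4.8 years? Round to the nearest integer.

A = (K − N₀)/N₀ = (1.44×10^6 − 19770)/19770 = 71.838.
N(t) = K/(1 + A·e^(−rt)) = 1.44×10^6/(1 + 71.838×e^(−0.45×4.8)).
e^(−2.16) = 0.11533; denominator = 1 + 71.838×0.11533 = 9.2847.
N = 1.44×10^6/9.2847 = 155094.

155094 mussels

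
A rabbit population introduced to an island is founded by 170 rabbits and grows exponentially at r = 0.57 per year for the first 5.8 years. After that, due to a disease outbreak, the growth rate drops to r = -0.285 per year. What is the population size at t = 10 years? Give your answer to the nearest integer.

Phase 1: N(5.8) = 170·e^(0.57×5.8) = 170·e^3.306 = 4636.89.
Phase 2 runs for 10 − 5.8 = 4.2 years at r = -0.285.
N(10) = 4636.89·e^(-0.285×4.2) = 4636.89·e^-1.197 = 1400.8.

1401 rabbits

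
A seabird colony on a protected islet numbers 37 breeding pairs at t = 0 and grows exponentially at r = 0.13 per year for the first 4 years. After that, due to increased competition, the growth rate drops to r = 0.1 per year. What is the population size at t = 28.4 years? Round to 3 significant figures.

714 breeding pairs

Phase 1: N(4) = 37·e^(0.13×4) = 37·e^0.52 = 62.235.
Phase 2 runs for 28.4 − 4 = 24.4 years at r = 0.1.
N(28.4) = 62.235·e^(0.1×24.4) = 62.235·e^2.44 = 714.025.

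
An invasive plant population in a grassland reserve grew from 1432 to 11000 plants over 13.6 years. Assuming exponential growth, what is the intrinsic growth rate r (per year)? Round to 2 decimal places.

0.15 per year

From N(t) = N₀·e^(rt): e^(r·13.6) = 11000/1432 = 7.6816.
r·13.6 = ln(7.6816) = 2.0388, so r = 2.0388/13.6 = 0.14991.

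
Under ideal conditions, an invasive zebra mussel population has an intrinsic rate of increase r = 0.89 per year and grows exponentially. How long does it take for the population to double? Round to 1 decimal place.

0.8 years

Doubling time t_d = ln(2)/r = 0.6931/0.89 = 0.77882.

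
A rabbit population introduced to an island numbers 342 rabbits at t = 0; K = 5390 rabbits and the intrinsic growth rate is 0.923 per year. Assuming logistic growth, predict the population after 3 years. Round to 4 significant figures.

2799 rabbits

A = (K − N₀)/N₀ = (5390 − 342)/342 = 14.76.
N(t) = K/(1 + A·e^(−rt)) = 5390/(1 + 14.76×e^(−0.923×3)).
e^(−2.769) = 0.062725; denominator = 1 + 14.76×0.062725 = 1.9258.
N = 5390/1.9258 = 2798.79.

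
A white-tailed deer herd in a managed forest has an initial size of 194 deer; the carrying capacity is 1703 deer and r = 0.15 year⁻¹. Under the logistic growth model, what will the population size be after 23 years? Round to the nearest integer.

1366 deer

A = (K − N₀)/N₀ = (1703 − 194)/194 = 7.7784.
N(t) = K/(1 + A·e^(−rt)) = 1703/(1 + 7.7784×e^(−0.15×23)).
e^(−3.45) = 0.031746; denominator = 1 + 7.7784×0.031746 = 1.2469.
N = 1703/1.2469 = 1365.76.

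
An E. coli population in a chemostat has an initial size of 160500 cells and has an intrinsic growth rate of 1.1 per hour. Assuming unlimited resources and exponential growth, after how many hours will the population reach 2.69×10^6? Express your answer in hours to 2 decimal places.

Set N₀·e^(rt) = 2.69×10^6: e^(1.1·t) = 2.69×10^6/160500 = 16.76.
1.1·t = ln(16.76) = 2.819, so t = 2.819/1.1 = 2.5627.

2.56 hours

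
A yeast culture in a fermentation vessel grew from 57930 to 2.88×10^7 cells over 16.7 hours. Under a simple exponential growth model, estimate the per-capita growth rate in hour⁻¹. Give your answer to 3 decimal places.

From N(t) = N₀·e^(rt): e^(r·16.7) = 2.88×10^7/57930 = 497.15.
r·16.7 = ln(497.15) = 6.2089, so r = 6.2089/16.7 = 0.37179.

0.372 per hour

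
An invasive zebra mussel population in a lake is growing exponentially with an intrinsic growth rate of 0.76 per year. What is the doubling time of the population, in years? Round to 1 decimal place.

0.9 years

Doubling time t_d = ln(2)/r = 0.6931/0.76 = 0.91204.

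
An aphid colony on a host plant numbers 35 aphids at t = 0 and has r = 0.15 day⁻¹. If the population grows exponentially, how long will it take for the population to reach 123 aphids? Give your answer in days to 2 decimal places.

Set N₀·e^(rt) = 123: e^(0.15·t) = 123/35 = 3.5143.
0.15·t = ln(3.5143) = 1.2568, so t = 1.2568/0.15 = 8.3789.

8.38 days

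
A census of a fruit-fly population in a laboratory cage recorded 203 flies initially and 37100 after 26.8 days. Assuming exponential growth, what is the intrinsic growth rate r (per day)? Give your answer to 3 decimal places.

0.194 per day

From N(t) = N₀·e^(rt): e^(r·26.8) = 37100/203 = 182.76.
r·26.8 = ln(182.76) = 5.2082, so r = 5.2082/26.8 = 0.19433.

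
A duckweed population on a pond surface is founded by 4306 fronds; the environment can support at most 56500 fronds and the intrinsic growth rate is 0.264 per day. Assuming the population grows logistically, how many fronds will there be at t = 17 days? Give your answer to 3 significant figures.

A = (K − N₀)/N₀ = (56500 − 4306)/4306 = 12.121.
N(t) = K/(1 + A·e^(−rt)) = 56500/(1 + 12.121×e^(−0.264×17)).
e^(−4.488) = 0.011243; denominator = 1 + 12.121×0.011243 = 1.1363.
N = 56500/1.1363 = 49723.6.

49700 fronds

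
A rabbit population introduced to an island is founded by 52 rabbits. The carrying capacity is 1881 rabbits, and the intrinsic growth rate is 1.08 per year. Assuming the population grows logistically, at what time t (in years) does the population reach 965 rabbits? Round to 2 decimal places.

A = (K − N₀)/N₀ = (1881 − 52)/52 = 35.173.
Solve 1881/(1 + 35.173·e^(−1.08t)) = 965: 1 + 35.173·e^(−1.08t) = 1.9492, so e^(−1.08t) = 0.0269872.
−1.08·t = ln(0.0269872) = -3.6124, so t = 3.6124/1.08 = 3.3448.

3.34 years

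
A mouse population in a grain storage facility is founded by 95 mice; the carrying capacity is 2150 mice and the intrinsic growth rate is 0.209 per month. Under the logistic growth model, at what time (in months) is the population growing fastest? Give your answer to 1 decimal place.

14.7 months

Logistic growth is fastest at N = K/2 = 1075.
A = (K − N₀)/N₀ = 21.632. Set K/(1 + A·e^(−rt)) = K/2 → A·e^(−rt) = 1.
e^(−0.209t) = 1/21.632 = 0.0462287, so t = ln(21.632)/0.209 = 3.0742/0.209 = 14.709.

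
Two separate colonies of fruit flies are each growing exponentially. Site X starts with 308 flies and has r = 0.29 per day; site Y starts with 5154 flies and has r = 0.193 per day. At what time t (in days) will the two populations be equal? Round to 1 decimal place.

29.0 days

Set 308·e^(0.29t) = 5154·e^(0.193t).
e^((0.29 − 0.193)t) = 5154/308 → e^(0.097·t) = 16.734.
0.097·t = ln(16.734) = 2.8174, so t = 2.8174/0.097 = 29.046.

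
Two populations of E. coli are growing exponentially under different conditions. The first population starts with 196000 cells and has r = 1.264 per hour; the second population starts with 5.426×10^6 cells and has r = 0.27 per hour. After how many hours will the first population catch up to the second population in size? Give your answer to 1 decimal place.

3.3 hours

Set 196000·e^(1.264t) = 5.426×10^6·e^(0.27t).
e^((1.264 − 0.27)t) = 5.426×10^6/196000 → e^(0.994·t) = 27.684.
0.994·t = ln(27.684) = 3.3208, so t = 3.3208/0.994 = 3.3409.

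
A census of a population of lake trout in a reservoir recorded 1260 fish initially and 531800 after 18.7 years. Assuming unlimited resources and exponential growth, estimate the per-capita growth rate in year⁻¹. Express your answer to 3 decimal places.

0.323 per year

From N(t) = N₀·e^(rt): e^(r·18.7) = 531800/1260 = 422.06.
r·18.7 = ln(422.06) = 6.0452, so r = 6.0452/18.7 = 0.32327.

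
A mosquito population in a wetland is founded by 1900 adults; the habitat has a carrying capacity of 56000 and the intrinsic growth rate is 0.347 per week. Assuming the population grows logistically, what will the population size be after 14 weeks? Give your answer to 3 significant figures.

45900 adults

A = (K − N₀)/N₀ = (56000 − 1900)/1900 = 28.474.
N(t) = K/(1 + A·e^(−rt)) = 56000/(1 + 28.474×e^(−0.347×14)).
e^(−4.858) = 0.007766; denominator = 1 + 28.474×0.007766 = 1.2211.
N = 56000/1.2211 = 45859.3.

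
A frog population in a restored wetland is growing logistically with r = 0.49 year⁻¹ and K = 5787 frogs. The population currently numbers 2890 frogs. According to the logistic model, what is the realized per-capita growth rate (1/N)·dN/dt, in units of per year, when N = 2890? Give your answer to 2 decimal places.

(1/N)·dN/dt = r(1 − N/K) = 0.49 × (1 − 2890/5787).
= 0.49 × 0.5006 = 0.2453.

0.25 per year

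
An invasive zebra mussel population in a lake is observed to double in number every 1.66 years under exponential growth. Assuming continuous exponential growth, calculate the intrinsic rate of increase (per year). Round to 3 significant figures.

0.418 per year

r = ln(2)/t_d = 0.6931/1.66 = 0.41756.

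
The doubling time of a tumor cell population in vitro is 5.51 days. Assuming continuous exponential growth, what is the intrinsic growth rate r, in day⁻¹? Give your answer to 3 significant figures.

r = ln(2)/t_d = 0.6931/5.51 = 0.1258.

0.126 per day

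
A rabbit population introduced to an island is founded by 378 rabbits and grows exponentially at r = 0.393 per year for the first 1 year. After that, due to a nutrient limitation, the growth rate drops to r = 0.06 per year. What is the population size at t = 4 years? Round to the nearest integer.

670 rabbits

Phase 1: N(1) = 378·e^(0.393×1) = 378·e^0.393 = 559.976.
Phase 2 runs for 4 − 1 = 3 years at r = 0.06.
N(4) = 559.976·e^(0.06×3) = 559.976·e^0.18 = 670.413.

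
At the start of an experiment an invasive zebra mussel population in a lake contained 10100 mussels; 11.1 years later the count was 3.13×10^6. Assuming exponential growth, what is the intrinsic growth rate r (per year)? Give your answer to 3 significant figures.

From N(t) = N₀·e^(rt): e^(r·11.1) = 3.13×10^6/10100 = 309.9.
r·11.1 = ln(309.9) = 5.7363, so r = 5.7363/11.1 = 0.51678.

0.517 per year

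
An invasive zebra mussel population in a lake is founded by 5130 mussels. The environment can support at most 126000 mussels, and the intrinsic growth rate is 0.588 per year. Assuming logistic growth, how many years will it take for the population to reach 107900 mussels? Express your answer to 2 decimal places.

A = (K − N₀)/N₀ = (126000 − 5130)/5130 = 23.561.
Solve 126000/(1 + 23.561·e^(−0.588t)) = 107900: 1 + 23.561·e^(−0.588t) = 1.1677, so e^(−0.588t) = 0.00711961.
−0.588·t = ln(0.00711961) = -4.9449, so t = 4.9449/0.588 = 8.4097.

8.41 years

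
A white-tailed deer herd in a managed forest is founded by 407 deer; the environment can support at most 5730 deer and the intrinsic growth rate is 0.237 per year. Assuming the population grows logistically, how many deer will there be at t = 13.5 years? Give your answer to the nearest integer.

A = (K − N₀)/N₀ = (5730 − 407)/407 = 13.079.
N(t) = K/(1 + A·e^(−rt)) = 5730/(1 + 13.079×e^(−0.237×13.5)).
e^(−3.2) = 0.040783; denominator = 1 + 13.079×0.040783 = 1.5334.
N = 5730/1.5334 = 3736.84.

3737 deer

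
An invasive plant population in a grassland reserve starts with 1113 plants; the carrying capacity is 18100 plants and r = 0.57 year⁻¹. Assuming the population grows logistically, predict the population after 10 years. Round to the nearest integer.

17221 plants

A = (K − N₀)/N₀ = (18100 − 1113)/1113 = 15.262.
N(t) = K/(1 + A·e^(−rt)) = 18100/(1 + 15.262×e^(−0.57×10)).
e^(−5.7) = 0.003346; denominator = 1 + 15.262×0.003346 = 1.0511.
N = 18100/1.0511 = 17220.6.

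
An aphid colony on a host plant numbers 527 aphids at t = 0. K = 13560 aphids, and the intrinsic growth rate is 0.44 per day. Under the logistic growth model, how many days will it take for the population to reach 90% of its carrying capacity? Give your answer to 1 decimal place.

A = (K − N₀)/N₀ = (13560 − 527)/527 = 24.731.
Solve 13560/(1 + 24.731·e^(−0.44t)) = 12204: 1 + 24.731·e^(−0.44t) = 1.1111, so e^(−0.44t) = 0.00449287.
−0.44·t = ln(0.00449287) = -5.4053, so t = 5.4053/0.44 = 12.285.

12.3 days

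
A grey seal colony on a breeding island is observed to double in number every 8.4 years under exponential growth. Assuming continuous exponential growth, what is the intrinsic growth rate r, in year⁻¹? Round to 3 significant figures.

r = ln(2)/t_d = 0.6931/8.4 = 0.082518.

0.0825 per year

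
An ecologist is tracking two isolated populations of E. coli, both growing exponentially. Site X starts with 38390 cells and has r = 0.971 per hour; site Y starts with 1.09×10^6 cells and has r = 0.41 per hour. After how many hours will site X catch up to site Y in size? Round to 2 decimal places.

Set 38390·e^(0.971t) = 1.09×10^6·e^(0.41t).
e^((0.971 − 0.41)t) = 1.09×10^6/38390 → e^(0.561·t) = 28.393.
0.561·t = ln(28.393) = 3.3461, so t = 3.3461/0.561 = 5.9646.

5.96 hours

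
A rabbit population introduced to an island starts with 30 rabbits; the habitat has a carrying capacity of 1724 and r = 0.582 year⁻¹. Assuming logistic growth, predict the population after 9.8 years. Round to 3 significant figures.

1450 rabbits

A = (K − N₀)/N₀ = (1724 − 30)/30 = 56.467.
N(t) = K/(1 + A·e^(−rt)) = 1724/(1 + 56.467×e^(−0.582×9.8)).
e^(−5.704) = 0.0033339; denominator = 1 + 56.467×0.0033339 = 1.1883.
N = 1724/1.1883 = 1450.87.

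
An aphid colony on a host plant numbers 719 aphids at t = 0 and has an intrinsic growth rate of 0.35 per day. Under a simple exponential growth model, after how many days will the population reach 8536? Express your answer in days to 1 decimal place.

Set N₀·e^(rt) = 8536: e^(0.35·t) = 8536/719 = 11.872.
0.35·t = ln(11.872) = 2.4742, so t = 2.4742/0.35 = 7.0691.

7.1 days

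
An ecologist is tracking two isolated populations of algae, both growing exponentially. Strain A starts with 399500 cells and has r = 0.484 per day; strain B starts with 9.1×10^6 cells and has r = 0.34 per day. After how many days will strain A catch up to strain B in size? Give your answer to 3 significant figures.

21.7 days

Set 399500·e^(0.484t) = 9.1×10^6·e^(0.34t).
e^((0.484 − 0.34)t) = 9.1×10^6/399500 → e^(0.144·t) = 22.778.
0.144·t = ln(22.778) = 3.1258, so t = 3.1258/0.144 = 21.707.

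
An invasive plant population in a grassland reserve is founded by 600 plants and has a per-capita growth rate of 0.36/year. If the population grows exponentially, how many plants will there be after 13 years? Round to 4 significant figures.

64660 plants

N(t) = N₀·e^(rt) = 600 × e^(0.36×13) = 600 × e^4.68.
e^4.68 ≈ 107.77, so N ≈ 600 × 107.77 = 64662.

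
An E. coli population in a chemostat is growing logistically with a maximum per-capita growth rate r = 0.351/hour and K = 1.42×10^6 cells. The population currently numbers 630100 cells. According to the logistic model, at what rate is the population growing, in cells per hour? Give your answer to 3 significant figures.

dN/dt = rN(1 − N/K) = 0.351 × 630100 × (1 − 630100/1.42×10^6).
1 − 630100/1.42×10^6 = 0.55627; dN/dt = 0.351 × 630100 × 0.55627 = 1.23027×10^5.

123000 cells per hour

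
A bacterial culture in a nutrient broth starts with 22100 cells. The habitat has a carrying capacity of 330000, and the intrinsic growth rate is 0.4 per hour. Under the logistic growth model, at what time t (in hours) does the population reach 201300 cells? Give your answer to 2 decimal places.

A = (K − N₀)/N₀ = (330000 − 22100)/22100 = 13.932.
Solve 330000/(1 + 13.932·e^(−0.4t)) = 201300: 1 + 13.932·e^(−0.4t) = 1.6393, so e^(−0.4t) = 0.0458899.
−0.4·t = ln(0.0458899) = -3.0815, so t = 3.0815/0.4 = 7.7038.

7.70 hours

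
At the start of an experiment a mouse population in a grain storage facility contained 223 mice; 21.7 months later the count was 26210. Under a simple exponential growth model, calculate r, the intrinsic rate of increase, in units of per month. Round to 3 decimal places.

0.220 per month

From N(t) = N₀·e^(rt): e^(r·21.7) = 26210/223 = 117.53.
r·21.7 = ln(117.53) = 4.7667, so r = 4.7667/21.7 = 0.21966.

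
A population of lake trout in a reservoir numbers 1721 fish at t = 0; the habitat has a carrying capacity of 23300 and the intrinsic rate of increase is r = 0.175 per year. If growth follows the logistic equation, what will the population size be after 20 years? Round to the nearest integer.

16901 fish

A = (K − N₀)/N₀ = (23300 − 1721)/1721 = 12.539.
N(t) = K/(1 + A·e^(−rt)) = 23300/(1 + 12.539×e^(−0.175×20)).
e^(−3.5) = 0.030197; denominator = 1 + 12.539×0.030197 = 1.3786.
N = 23300/1.3786 = 16900.8.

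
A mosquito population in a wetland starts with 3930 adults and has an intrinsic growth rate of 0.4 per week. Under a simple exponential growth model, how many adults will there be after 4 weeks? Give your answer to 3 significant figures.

19500 adults

N(t) = N₀·e^(rt) = 3930 × e^(0.4×4) = 3930 × e^1.6.
e^1.6 ≈ 4.953, so N ≈ 3930 × 4.953 = 19465.4.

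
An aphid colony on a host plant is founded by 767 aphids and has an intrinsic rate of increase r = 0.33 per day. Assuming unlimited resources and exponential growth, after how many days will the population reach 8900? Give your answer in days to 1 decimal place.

Set N₀·e^(rt) = 8900: e^(0.33·t) = 8900/767 = 11.604.
0.33·t = ln(11.604) = 2.4513, so t = 2.4513/0.33 = 7.4282.

7.4 days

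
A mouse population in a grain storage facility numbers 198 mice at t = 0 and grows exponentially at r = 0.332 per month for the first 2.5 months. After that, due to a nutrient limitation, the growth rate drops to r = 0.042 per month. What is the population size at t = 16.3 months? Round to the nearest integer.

Phase 1: N(2.5) = 198·e^(0.332×2.5) = 198·e^0.83 = 454.077.
Phase 2 runs for 16.3 − 2.5 = 13.8 months at r = 0.042.
N(16.3) = 454.077·e^(0.042×13.8) = 454.077·e^0.5796 = 810.675.

811 mice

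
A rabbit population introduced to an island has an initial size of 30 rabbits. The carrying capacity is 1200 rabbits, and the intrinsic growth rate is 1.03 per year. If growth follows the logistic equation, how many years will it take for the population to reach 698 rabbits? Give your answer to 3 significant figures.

3.88 years

A = (K − N₀)/N₀ = (1200 − 30)/30 = 39.
Solve 1200/(1 + 39·e^(−1.03t)) = 698: 1 + 39·e^(−1.03t) = 1.7192, so e^(−1.03t) = 0.018441.
−1.03·t = ln(0.018441) = -3.9932, so t = 3.9932/1.03 = 3.8769.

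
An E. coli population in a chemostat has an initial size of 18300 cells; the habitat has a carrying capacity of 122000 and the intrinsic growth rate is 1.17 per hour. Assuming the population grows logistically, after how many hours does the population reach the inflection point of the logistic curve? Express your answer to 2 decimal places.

Logistic growth is fastest at N = K/2 = 61000.
A = (K − N₀)/N₀ = 5.6667. Set K/(1 + A·e^(−rt)) = K/2 → A·e^(−rt) = 1.
e^(−1.17t) = 1/5.6667 = 0.176471, so t = ln(5.6667)/1.17 = 1.7346/1.17 = 1.4826.

1.48 hours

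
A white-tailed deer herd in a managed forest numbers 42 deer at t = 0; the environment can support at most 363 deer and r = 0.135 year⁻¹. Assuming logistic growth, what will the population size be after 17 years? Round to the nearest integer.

A = (K − N₀)/N₀ = (363 − 42)/42 = 7.6429.
N(t) = K/(1 + A·e^(−rt)) = 363/(1 + 7.6429×e^(−0.135×17)).
e^(−2.295) = 0.10076; denominator = 1 + 7.6429×0.10076 = 1.7701.
N = 363/1.7701 = 205.073.

205 deer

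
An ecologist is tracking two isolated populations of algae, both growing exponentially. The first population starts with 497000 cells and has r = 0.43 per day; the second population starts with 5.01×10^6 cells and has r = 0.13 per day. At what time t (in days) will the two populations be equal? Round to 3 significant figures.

Set 497000·e^(0.43t) = 5.01×10^6·e^(0.13t).
e^((0.43 − 0.13)t) = 5.01×10^6/497000 → e^(0.3·t) = 10.08.
0.3·t = ln(10.08) = 2.3106, so t = 2.3106/0.3 = 7.702.

7.70 days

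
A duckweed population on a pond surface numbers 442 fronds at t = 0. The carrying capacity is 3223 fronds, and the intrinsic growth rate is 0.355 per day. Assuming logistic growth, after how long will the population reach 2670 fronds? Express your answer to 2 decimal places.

A = (K − N₀)/N₀ = (3223 − 442)/442 = 6.2919.
Solve 3223/(1 + 6.2919·e^(−0.355t)) = 2670: 1 + 6.2919·e^(−0.355t) = 1.2071, so e^(−0.355t) = 0.0329181.
−0.355·t = ln(0.0329181) = -3.4137, so t = 3.4137/0.355 = 9.6161.

9.62 days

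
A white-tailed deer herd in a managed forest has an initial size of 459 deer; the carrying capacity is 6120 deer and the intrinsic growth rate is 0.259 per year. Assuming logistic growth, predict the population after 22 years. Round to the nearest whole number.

A = (K − N₀)/N₀ = (6120 − 459)/459 = 12.333.
N(t) = K/(1 + A·e^(−rt)) = 6120/(1 + 12.333×e^(−0.259×22)).
e^(−5.698) = 0.0033527; denominator = 1 + 12.333×0.0033527 = 1.0413.
N = 6120/1.0413 = 5876.99.

5877 deer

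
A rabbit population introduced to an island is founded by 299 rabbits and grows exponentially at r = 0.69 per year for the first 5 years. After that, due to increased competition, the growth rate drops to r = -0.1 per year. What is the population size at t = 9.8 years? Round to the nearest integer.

5828 rabbits

Phase 1: N(5) = 299·e^(0.69×5) = 299·e^3.45 = 9418.62.
Phase 2 runs for 9.8 − 5 = 4.8 years at r = -0.1.
N(9.8) = 9418.62·e^(-0.1×4.8) = 9418.62·e^-0.48 = 5828.08.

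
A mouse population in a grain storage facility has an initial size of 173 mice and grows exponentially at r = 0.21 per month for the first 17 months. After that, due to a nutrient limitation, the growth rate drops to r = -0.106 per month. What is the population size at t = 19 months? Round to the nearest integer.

Phase 1: N(17) = 173·e^(0.21×17) = 173·e^3.57 = 6144.37.
Phase 2 runs for 19 − 17 = 2 months at r = -0.106.
N(19) = 6144.37·e^(-0.106×2) = 6144.37·e^-0.212 = 4970.58.

4971 mice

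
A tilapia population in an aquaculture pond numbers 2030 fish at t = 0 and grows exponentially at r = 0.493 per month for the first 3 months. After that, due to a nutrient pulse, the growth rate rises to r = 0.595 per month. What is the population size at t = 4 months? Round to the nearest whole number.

Phase 1: N(3) = 2030·e^(0.493×3) = 2030·e^1.479 = 8908.77.
Phase 2 runs for 4 − 3 = 1 months at r = 0.595.
N(4) = 8908.77·e^(0.595×1) = 8908.77·e^0.595 = 16151.9.

16152 fish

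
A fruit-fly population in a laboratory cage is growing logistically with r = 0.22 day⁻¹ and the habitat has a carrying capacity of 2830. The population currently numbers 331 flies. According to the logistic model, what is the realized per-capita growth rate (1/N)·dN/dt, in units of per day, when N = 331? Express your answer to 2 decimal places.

0.19 per day

(1/N)·dN/dt = r(1 − N/K) = 0.22 × (1 − 331/2830).
= 0.22 × 0.88304 = 0.19427.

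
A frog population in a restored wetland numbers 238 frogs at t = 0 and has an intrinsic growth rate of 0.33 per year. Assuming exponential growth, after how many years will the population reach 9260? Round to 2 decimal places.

Set N₀·e^(rt) = 9260: e^(0.33·t) = 9260/238 = 38.908.
0.33·t = ln(38.908) = 3.6612, so t = 3.6612/0.33 = 11.095.

11.09 years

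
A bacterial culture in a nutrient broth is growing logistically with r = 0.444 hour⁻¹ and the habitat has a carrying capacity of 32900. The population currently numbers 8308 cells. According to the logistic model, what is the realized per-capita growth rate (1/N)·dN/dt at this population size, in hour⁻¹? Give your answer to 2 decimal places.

(1/N)·dN/dt = r(1 − N/K) = 0.444 × (1 − 8308/32900).
= 0.444 × 0.74748 = 0.33188.

0.33 per hour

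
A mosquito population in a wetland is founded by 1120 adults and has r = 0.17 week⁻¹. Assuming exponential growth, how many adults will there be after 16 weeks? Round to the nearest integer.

N(t) = N₀·e^(rt) = 1120 × e^(0.17×16) = 1120 × e^2.72.
e^2.72 ≈ 15.18, so N ≈ 1120 × 15.18 = 17002.

17002 adults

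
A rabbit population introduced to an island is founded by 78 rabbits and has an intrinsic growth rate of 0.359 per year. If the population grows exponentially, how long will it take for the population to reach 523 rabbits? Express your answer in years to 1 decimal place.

Set N₀·e^(rt) = 523: e^(0.359·t) = 523/78 = 6.7051.
0.359·t = ln(6.7051) = 1.9029, so t = 1.9029/0.359 = 5.3005.

5.3 years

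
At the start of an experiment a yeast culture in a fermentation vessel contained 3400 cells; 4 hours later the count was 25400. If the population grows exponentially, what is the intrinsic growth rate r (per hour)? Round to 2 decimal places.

0.50 per hour

From N(t) = N₀·e^(rt): e^(r·4) = 25400/3400 = 7.4706.
r·4 = ln(7.4706) = 2.011, so r = 2.011/4 = 0.50274.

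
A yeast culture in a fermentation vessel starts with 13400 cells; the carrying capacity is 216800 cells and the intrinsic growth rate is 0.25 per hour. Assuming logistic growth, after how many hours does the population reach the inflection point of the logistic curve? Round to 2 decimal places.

Logistic growth is fastest at N = K/2 = 108400.
A = (K − N₀)/N₀ = 15.179. Set K/(1 + A·e^(−rt)) = K/2 → A·e^(−rt) = 1.
e^(−0.25t) = 1/15.179 = 0.06588, so t = ln(15.179)/0.25 = 2.7199/0.25 = 10.88.

10.88 hours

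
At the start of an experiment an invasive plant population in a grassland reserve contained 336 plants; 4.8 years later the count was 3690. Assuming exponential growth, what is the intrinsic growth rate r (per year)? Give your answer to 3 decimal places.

0.499 per year

From N(t) = N₀·e^(rt): e^(r·4.8) = 3690/336 = 10.982.
r·4.8 = ln(10.982) = 2.3963, so r = 2.3963/4.8 = 0.49922.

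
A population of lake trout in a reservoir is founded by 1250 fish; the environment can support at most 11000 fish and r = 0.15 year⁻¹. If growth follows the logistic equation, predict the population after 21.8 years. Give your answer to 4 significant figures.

A = (K − N₀)/N₀ = (11000 − 1250)/1250 = 7.8.
N(t) = K/(1 + A·e^(−rt)) = 11000/(1 + 7.8×e^(−0.15×21.8)).
e^(−3.27) = 0.038006; denominator = 1 + 7.8×0.038006 = 1.2965.
N = 11000/1.2965 = 8484.71.

8485 fish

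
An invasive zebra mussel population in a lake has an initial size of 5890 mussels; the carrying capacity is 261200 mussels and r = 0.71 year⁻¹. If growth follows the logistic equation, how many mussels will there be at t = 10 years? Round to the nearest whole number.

252181 mussels

A = (K − N₀)/N₀ = (261200 − 5890)/5890 = 43.346.
N(t) = K/(1 + A·e^(−rt)) = 261200/(1 + 43.346×e^(−0.71×10)).
e^(−7.1) = 0.0008251; denominator = 1 + 43.346×0.0008251 = 1.0358.
N = 261200/1.0358 = 252181.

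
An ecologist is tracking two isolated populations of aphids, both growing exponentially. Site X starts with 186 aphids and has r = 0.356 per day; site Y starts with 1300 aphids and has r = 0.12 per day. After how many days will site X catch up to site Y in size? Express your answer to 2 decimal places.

8.24 days

Set 186·e^(0.356t) = 1300·e^(0.12t).
e^((0.356 − 0.12)t) = 1300/186 → e^(0.236·t) = 6.9892.
0.236·t = ln(6.9892) = 1.9444, so t = 1.9444/0.236 = 8.2389.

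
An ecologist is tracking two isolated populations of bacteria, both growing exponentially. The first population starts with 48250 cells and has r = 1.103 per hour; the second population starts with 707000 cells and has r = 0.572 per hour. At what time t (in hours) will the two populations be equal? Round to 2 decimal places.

Set 48250·e^(1.103t) = 707000·e^(0.572t).
e^((1.103 − 0.572)t) = 707000/48250 → e^(0.531·t) = 14.653.
0.531·t = ln(14.653) = 2.6846, so t = 2.6846/0.531 = 5.0558.

5.06 hours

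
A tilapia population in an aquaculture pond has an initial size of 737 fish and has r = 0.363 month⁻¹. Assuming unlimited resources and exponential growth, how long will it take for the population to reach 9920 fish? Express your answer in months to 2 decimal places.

7.16 months

Set N₀·e^(rt) = 9920: e^(0.363·t) = 9920/737 = 13.46.
0.363·t = ln(13.46) = 2.5997, so t = 2.5997/0.363 = 7.1618.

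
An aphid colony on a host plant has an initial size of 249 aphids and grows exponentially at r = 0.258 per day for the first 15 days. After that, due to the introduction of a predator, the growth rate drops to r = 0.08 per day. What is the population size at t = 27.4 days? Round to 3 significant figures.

Phase 1: N(15) = 249·e^(0.258×15) = 249·e^3.87 = 11937.7.
Phase 2 runs for 27.4 − 15 = 12.4 days at r = 0.08.
N(27.4) = 11937.7·e^(0.08×12.4) = 11937.7·e^0.992 = 32191.3.

32200 aphids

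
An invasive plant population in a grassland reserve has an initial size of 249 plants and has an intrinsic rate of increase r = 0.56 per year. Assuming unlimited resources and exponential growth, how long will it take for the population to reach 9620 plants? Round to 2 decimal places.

6.53 years

Set N₀·e^(rt) = 9620: e^(0.56·t) = 9620/249 = 38.635.
0.56·t = ln(38.635) = 3.6541, so t = 3.6541/0.56 = 6.5253.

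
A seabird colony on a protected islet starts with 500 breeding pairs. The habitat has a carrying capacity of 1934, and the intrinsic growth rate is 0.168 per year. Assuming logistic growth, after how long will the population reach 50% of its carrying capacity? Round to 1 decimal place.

A = (K − N₀)/N₀ = (1934 − 500)/500 = 2.868.
Solve 1934/(1 + 2.868·e^(−0.168t)) = 967: 1 + 2.868·e^(−0.168t) = 2, so e^(−0.168t) = 0.348675.
−0.168·t = ln(0.348675) = -1.0536, so t = 1.0536/0.168 = 6.2715.

6.3 years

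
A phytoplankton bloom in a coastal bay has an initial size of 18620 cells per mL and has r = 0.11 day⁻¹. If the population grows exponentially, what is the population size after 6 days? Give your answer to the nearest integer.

N(t) = N₀·e^(rt) = 18620 × e^(0.11×6) = 18620 × e^0.66.
e^0.66 ≈ 1.9348, so N ≈ 18620 × 1.9348 = 36025.8.

36026 cells per mL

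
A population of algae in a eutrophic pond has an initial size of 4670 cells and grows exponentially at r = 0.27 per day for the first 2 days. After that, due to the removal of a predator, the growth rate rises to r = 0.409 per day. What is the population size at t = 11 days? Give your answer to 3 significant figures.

Phase 1: N(2) = 4670·e^(0.27×2) = 4670·e^0.54 = 8013.75.
Phase 2 runs for 11 − 2 = 9 days at r = 0.409.
N(11) = 8013.75·e^(0.409×9) = 8013.75·e^3.681 = 318034.

318000 cells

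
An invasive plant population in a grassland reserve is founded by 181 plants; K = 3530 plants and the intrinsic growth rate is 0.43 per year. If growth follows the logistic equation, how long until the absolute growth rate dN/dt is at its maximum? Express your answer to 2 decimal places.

6.79 years

Logistic growth is fastest at N = K/2 = 1765.
A = (K − N₀)/N₀ = 18.503. Set K/(1 + A·e^(−rt)) = K/2 → A·e^(−rt) = 1.
e^(−0.43t) = 1/18.503 = 0.054046, so t = ln(18.503)/0.43 = 2.9179/0.43 = 6.7859.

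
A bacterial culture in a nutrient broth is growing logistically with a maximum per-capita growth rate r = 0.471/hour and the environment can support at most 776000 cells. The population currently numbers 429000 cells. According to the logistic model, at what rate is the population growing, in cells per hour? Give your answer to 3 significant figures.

dN/dt = rN(1 − N/K) = 0.471 × 429000 × (1 − 429000/776000).
1 − 429000/776000 = 0.44716; dN/dt = 0.471 × 429000 × 0.44716 = 90354.

90400 cells per hour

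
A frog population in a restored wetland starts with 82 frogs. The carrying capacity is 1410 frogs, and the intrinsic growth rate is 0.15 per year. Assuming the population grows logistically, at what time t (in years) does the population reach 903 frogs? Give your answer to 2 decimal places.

A = (K − N₀)/N₀ = (1410 − 82)/82 = 16.195.
Solve 1410/(1 + 16.195·e^(−0.15t)) = 903: 1 + 16.195·e^(−0.15t) = 1.5615, so e^(−0.15t) = 0.0346686.
−0.15·t = ln(0.0346686) = -3.3619, so t = 3.3619/0.15 = 22.413.

22.41 years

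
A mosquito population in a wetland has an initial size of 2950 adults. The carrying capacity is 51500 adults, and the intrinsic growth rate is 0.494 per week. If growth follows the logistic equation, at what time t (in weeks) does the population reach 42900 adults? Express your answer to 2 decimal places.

A = (K − N₀)/N₀ = (51500 − 2950)/2950 = 16.458.
Solve 51500/(1 + 16.458·e^(−0.494t)) = 42900: 1 + 16.458·e^(−0.494t) = 1.2005, so e^(−0.494t) = 0.0121807.
−0.494·t = ln(0.0121807) = -4.4079, so t = 4.4079/0.494 = 8.9229.

8.92 weeks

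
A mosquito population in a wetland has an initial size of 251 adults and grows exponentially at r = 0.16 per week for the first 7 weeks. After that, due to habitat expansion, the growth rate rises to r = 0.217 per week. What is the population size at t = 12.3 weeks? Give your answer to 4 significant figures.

2430 adults

Phase 1: N(7) = 251·e^(0.16×7) = 251·e^1.12 = 769.278.
Phase 2 runs for 12.3 − 7 = 5.3 weeks at r = 0.217.
N(12.3) = 769.278·e^(0.217×5.3) = 769.278·e^1.15 = 2429.77.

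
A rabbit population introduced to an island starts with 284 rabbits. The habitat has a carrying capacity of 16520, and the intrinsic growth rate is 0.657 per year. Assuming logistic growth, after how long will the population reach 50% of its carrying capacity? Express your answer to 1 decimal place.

A = (K − N₀)/N₀ = (16520 − 284)/284 = 57.169.
Solve 16520/(1 + 57.169·e^(−0.657t)) = 8260: 1 + 57.169·e^(−0.657t) = 2, so e^(−0.657t) = 0.017492.
−0.657·t = ln(0.017492) = -4.046, so t = 4.046/0.657 = 6.1583.

6.2 years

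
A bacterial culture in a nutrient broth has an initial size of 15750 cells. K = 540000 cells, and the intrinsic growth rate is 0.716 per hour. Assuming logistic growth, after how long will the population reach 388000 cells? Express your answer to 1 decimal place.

6.2 hours

A = (K − N₀)/N₀ = (540000 − 15750)/15750 = 33.286.
Solve 540000/(1 + 33.286·e^(−0.716t)) = 388000: 1 + 33.286·e^(−0.716t) = 1.3918, so e^(−0.716t) = 0.0117694.
−0.716·t = ln(0.0117694) = -4.4423, so t = 4.4423/0.716 = 6.2043.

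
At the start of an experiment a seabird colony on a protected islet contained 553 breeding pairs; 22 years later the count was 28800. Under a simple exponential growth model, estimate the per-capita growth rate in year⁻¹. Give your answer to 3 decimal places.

From N(t) = N₀·e^(rt): e^(r·22) = 28800/553 = 52.08.
r·22 = ln(52.08) = 3.9528, so r = 3.9528/22 = 0.17967.

0.180 per year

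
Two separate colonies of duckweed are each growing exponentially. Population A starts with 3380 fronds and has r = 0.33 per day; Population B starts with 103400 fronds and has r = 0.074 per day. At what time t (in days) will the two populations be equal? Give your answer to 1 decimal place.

Set 3380·e^(0.33t) = 103400·e^(0.074t).
e^((0.33 − 0.074)t) = 103400/3380 → e^(0.256·t) = 30.592.
0.256·t = ln(30.592) = 3.4207, so t = 3.4207/0.256 = 13.362.

13.4 days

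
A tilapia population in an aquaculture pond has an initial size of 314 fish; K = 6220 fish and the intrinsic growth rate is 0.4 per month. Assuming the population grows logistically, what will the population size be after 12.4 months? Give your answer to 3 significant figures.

A = (K − N₀)/N₀ = (6220 − 314)/314 = 18.809.
N(t) = K/(1 + A·e^(−rt)) = 6220/(1 + 18.809×e^(−0.4×12.4)).
e^(−4.96) = 0.0070129; denominator = 1 + 18.809×0.0070129 = 1.1319.
N = 6220/1.1319 = 5495.16.

5500 fish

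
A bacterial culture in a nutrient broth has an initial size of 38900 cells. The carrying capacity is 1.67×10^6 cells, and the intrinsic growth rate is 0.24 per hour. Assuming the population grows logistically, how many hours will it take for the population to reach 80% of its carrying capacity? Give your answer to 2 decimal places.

21.34 hours

A = (K − N₀)/N₀ = (1.67×10^6 − 38900)/38900 = 41.931.
Solve 1.67×10^6/(1 + 41.931·e^(−0.24t)) = 1.336×10^6: 1 + 41.931·e^(−0.24t) = 1.25, so e^(−0.24t) = 0.00596223.
−0.24·t = ln(0.00596223) = -5.1223, so t = 5.1223/0.24 = 21.343.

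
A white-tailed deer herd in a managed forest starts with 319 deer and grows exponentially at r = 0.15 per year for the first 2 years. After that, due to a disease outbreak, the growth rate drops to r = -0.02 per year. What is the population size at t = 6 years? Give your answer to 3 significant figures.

397 deer

Phase 1: N(2) = 319·e^(0.15×2) = 319·e^0.3 = 430.605.
Phase 2 runs for 6 − 2 = 4 years at r = -0.02.
N(6) = 430.605·e^(-0.02×4) = 430.605·e^-0.08 = 397.498.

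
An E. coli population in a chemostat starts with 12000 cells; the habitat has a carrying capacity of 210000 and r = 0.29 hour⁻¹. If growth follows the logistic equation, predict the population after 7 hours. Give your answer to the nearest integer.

66308 cells

A = (K − N₀)/N₀ = (210000 − 12000)/12000 = 16.5.
N(t) = K/(1 + A·e^(−rt)) = 210000/(1 + 16.5×e^(−0.29×7)).
e^(−2.03) = 0.13134; denominator = 1 + 16.5×0.13134 = 3.167.
N = 210000/3.167 = 66308.1.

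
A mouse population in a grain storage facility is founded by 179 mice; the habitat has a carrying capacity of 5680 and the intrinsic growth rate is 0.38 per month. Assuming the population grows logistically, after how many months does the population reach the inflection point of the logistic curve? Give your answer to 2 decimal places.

9.01 months

Logistic growth is fastest at N = K/2 = 2840.
A = (K − N₀)/N₀ = 30.732. Set K/(1 + A·e^(−rt)) = K/2 → A·e^(−rt) = 1.
e^(−0.38t) = 1/30.732 = 0.0325395, so t = ln(30.732)/0.38 = 3.4253/0.38 = 9.0139.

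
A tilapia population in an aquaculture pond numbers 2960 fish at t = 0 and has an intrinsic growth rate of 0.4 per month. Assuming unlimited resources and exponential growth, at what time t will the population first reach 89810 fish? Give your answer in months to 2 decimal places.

8.53 months

Set N₀·e^(rt) = 89810: e^(0.4·t) = 89810/2960 = 30.341.
0.4·t = ln(30.341) = 3.4125, so t = 3.4125/0.4 = 8.5313.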